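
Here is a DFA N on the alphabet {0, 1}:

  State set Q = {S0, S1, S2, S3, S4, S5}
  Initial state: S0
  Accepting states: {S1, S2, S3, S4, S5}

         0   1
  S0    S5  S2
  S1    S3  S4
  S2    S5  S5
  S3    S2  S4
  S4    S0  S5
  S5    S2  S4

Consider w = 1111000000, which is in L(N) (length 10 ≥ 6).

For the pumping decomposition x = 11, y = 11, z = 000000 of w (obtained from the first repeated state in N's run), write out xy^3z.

11111111000000

xy^3z = 11·11·11·11·000000 = 11111111000000.
Reading y = 11 takes N from S5 back to S5, so after x·y·y·y the machine is still in S5, and z then leads to the accepting state S5. Hence 11111111000000 ∈ L(N).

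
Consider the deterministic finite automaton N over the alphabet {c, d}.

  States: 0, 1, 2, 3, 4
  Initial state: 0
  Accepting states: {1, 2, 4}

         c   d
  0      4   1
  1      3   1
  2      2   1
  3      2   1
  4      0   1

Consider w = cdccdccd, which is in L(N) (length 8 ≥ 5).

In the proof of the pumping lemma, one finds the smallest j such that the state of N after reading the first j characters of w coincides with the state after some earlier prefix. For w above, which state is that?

1

State sequence: 0 -c-> 4 -d-> 1 -c-> 3 -c-> 2 -d-> 1 -c-> 3 -c-> 2 -d-> 1
First repeat at step 5: 1 was already visited.

The earliest repeat is at step j = 5: N is in 1, which it already visited at step i = 2.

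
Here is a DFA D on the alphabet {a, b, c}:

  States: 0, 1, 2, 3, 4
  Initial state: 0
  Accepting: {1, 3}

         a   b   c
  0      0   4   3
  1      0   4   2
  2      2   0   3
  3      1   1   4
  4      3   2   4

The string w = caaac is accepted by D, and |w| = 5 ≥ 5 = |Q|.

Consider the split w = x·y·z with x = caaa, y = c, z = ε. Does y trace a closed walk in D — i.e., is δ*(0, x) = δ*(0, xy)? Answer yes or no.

no

State sequence: 0 -c-> 3 -a-> 1 -a-> 0 -a-> 0 -c-> 3

After x (step 4): 0. After xy (step 5): 3.
They differ (0 ≠ 3), so y is not a cycle from the state after x; this split is not the one the pumping-lemma construction produces, and pumping y need not keep the string in L(D).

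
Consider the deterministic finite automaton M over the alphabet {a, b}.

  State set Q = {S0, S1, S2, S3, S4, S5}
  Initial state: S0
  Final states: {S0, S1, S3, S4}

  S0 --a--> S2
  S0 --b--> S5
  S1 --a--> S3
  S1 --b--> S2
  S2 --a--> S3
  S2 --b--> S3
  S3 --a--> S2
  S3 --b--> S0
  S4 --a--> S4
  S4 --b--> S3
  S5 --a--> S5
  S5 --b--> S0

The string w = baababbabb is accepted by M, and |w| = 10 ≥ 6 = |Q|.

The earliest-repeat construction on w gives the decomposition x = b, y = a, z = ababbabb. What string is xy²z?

xy^2z = b·a·a·ababbabb = baaababbabb.
Reading y = a takes M from S5 back to S5, so after x·y·y the machine is still in S5, and z then leads to the accepting state S0. Hence baaababbabb ∈ L(M).

baaababbabb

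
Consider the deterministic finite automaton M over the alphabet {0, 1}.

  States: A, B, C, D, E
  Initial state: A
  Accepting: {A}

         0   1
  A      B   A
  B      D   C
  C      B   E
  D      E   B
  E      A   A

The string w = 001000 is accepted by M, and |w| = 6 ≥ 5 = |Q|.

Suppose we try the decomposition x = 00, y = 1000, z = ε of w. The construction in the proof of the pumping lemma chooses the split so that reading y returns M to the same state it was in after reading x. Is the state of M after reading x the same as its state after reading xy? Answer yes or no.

no

State sequence: A -0-> B -0-> D -1-> B -0-> D -0-> E -0-> A

After x (step 2): D. After xy (step 6): A.
They differ (D ≠ A), so y is not a cycle from the state after x; this split is not the one the pumping-lemma construction produces, and pumping y need not keep the string in L(M).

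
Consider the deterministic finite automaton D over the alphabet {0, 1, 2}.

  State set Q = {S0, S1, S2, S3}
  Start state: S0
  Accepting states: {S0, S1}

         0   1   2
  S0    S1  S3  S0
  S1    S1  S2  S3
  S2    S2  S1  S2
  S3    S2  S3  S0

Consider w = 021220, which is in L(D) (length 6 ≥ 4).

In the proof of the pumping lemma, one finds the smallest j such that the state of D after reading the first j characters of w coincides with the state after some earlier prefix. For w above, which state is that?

S3

State sequence: S0 -0-> S1 -2-> S3 -1-> S3 -2-> S0 -2-> S0 -0-> S1
First repeat at step 3: S3 was already visited.

The earliest repeat is at step j = 3: D is in S3, which it already visited at step i = 2.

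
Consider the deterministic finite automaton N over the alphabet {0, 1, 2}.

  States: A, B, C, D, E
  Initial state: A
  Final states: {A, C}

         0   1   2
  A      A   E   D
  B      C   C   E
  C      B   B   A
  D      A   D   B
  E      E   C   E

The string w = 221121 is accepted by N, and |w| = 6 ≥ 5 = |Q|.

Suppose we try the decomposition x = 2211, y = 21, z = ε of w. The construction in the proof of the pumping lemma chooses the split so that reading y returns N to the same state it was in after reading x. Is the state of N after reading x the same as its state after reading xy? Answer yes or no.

no

State sequence: A -2-> D -2-> B -1-> C -1-> B -2-> E -1-> C

After x (step 4): B. After xy (step 6): C.
They differ (B ≠ C), so y is not a cycle from the state after x; this split is not the one the pumping-lemma construction produces, and pumping y need not keep the string in L(N).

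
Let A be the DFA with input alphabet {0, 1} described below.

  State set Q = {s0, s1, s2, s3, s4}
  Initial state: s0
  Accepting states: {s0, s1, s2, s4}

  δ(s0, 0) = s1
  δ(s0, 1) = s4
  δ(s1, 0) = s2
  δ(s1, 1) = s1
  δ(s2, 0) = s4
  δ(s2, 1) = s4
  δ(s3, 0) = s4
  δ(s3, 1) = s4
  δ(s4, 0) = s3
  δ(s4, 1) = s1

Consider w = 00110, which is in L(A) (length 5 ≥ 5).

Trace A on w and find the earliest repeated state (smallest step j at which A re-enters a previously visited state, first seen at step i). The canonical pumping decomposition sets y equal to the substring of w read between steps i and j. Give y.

011

State sequence: s0 -0-> s1 -0-> s2 -1-> s4 -1-> s1 -0-> s2
First repeat at step 4: s1 was already visited.

So i = 1, j = 4, giving x = w[0:1] = 0, y = w[1:4] = 011, z = w[4:5] = 0.
Check: |xy| = 4 ≤ 5 and |y| = 3 ≥ 1. Reading y takes A from s1 back to s1, so every xyⁱz is accepted.
The DFA has 5 states, so the proof of the pumping lemma guarantees a repeated state among the first 5+1 visited; the segment between the two visits is the pumpable y.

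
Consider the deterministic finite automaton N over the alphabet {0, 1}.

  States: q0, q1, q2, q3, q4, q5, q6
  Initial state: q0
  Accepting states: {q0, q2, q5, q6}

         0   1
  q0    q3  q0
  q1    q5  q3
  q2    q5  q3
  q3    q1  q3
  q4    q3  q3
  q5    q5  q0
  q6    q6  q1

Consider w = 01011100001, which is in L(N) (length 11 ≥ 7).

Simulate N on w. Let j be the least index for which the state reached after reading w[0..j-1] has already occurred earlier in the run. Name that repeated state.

q3

Run of N on w = 0 1 0 1 1 1 0 0 0 0 1:
  step 0: q0  (start)
  step 1: q3  (read 0: q0→q3)
  step 2: q3  (read 1: q3→q3)   ← first repeat (q3 seen earlier)
  step 3: q1  (read 0: q3→q1)
  step 4: q3  (read 1: q1→q3)
  step 5: q3  (read 1: q3→q3)
  step 6: q3  (read 1: q3→q3)
  step 7: q1  (read 0: q3→q1)
  step 8: q5  (read 0: q1→q5)
  step 9: q5  (read 0: q5→q5)
  step 10: q5  (read 0: q5→q5)
  step 11: q0  (read 1: q5→q0)

The earliest repeat is at step j = 2: N is in q3, which it already visited at step i = 1.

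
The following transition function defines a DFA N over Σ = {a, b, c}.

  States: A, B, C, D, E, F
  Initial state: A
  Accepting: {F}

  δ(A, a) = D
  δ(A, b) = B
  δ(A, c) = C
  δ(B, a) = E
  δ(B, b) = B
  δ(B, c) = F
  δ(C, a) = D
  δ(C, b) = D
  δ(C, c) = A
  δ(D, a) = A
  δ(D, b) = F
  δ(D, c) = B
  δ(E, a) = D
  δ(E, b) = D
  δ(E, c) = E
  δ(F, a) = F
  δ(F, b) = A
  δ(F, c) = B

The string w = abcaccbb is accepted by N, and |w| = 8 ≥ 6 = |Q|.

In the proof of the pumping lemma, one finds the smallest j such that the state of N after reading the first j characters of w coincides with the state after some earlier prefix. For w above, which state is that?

Run of N on w = a b c a c c b b:
  step 0: A  (start)
  step 1: D  (read a: A→D)
  step 2: F  (read b: D→F)
  step 3: B  (read c: F→B)
  step 4: E  (read a: B→E)
  step 5: E  (read c: E→E)   ← first repeat (E seen earlier)
  step 6: E  (read c: E→E)
  step 7: D  (read b: E→D)
  step 8: F  (read b: D→F)

The earliest repeat is at step j = 5: N is in E, which it already visited at step i = 4.
Since N has 6 states, any run of length ≥ 6 visits 6+1 states, so by pigeonhole some state repeats within the first 6 steps — that repeat gives the pumpable loop.

E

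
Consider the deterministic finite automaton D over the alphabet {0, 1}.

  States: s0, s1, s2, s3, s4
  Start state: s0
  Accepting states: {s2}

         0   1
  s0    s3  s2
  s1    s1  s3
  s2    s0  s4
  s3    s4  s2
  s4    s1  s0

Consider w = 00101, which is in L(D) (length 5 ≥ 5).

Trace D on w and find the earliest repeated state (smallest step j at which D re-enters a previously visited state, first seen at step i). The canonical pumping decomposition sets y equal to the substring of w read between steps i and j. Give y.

001

Run of D on w = 0 0 1 0 1:
  step 0: s0  (start)
  step 1: s3  (read 0: s0→s3)
  step 2: s4  (read 0: s3→s4)
  step 3: s0  (read 1: s4→s0)   ← first repeat (s0 seen earlier)
  step 4: s3  (read 0: s0→s3)
  step 5: s2  (read 1: s3→s2)

So i = 0, j = 3, giving x = w[0:0] = ε, y = w[0:3] = 001, z = w[3:5] = 01.
Check: |xy| = 3 ≤ 5 and |y| = 3 ≥ 1. Reading y takes D from s0 back to s0, so every xyⁱz is accepted.
Since D has 5 states, any run of length ≥ 5 visits 5+1 states, so by pigeonhole some state repeats within the first 5 steps — that repeat gives the pumpable loop.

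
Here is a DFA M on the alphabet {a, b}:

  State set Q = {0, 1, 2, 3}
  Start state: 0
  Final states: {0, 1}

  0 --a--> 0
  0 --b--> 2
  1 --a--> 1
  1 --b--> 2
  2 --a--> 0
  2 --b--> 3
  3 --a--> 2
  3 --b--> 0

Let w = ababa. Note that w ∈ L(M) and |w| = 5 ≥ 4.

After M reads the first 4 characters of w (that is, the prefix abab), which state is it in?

2

Run of M on the first 4 characters of w = a b a b:
  step 0: 0  (start)
  step 1: 0  (read a: 0→0)
  step 2: 2  (read b: 0→2)
  step 3: 0  (read a: 2→0)
  step 4: 2  (read b: 0→2)

After reading 4 characters, M is in state 2.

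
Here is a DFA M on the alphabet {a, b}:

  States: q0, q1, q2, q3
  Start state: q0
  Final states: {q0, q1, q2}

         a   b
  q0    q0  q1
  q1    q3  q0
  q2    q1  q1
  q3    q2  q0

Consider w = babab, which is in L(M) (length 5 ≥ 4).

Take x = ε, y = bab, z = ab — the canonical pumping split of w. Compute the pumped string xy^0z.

xy⁰z = xz = ε·ab = ab.
Reading y = bab takes M from q0 back to q0, so after x the machine is still in q0, and z then leads to the accepting state q1. Hence ab ∈ L(M).

ab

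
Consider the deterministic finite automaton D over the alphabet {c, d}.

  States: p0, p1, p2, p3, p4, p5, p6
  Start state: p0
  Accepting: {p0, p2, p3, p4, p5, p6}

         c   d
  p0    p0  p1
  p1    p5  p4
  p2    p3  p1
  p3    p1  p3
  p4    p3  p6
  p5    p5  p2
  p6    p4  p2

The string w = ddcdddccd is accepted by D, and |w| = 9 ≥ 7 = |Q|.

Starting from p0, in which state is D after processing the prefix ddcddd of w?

p3

State sequence: p0 -d-> p1 -d-> p4 -c-> p3 -d-> p3 -d-> p3 -d-> p3

After reading 6 characters, D is in state p3.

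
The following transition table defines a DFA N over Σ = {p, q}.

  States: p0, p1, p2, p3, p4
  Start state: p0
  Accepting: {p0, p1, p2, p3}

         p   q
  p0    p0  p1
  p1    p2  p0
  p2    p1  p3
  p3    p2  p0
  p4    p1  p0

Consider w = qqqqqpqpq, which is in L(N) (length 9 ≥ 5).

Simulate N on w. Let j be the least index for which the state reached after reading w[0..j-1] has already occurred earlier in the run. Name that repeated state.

p0

State sequence: p0 -q-> p1 -q-> p0 -q-> p1 -q-> p0 -q-> p1 -p-> p2 -q-> p3 -p-> p2 -q-> p3
First repeat at step 2: p0 was already visited.

The earliest repeat is at step j = 2: N is in p0, which it already visited at step i = 0.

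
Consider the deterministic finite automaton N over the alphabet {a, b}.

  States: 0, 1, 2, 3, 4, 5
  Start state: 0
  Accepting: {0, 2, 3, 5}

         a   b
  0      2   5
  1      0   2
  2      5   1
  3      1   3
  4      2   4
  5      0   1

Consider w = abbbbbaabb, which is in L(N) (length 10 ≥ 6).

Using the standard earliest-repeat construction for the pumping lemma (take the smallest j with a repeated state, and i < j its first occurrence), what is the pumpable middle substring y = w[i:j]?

bb

State sequence: 0 -a-> 2 -b-> 1 -b-> 2 -b-> 1 -b-> 2 -b-> 1 -a-> 0 -a-> 2 -b-> 1 -b-> 2
First repeat at step 3: 2 was already visited.

So i = 1, j = 3, giving x = w[0:1] = a, y = w[1:3] = bb, z = w[3:10] = bbbaabb.
Check: |xy| = 3 ≤ 6 and |y| = 2 ≥ 1. Reading y takes N from 2 back to 2, so every xyⁱz is accepted.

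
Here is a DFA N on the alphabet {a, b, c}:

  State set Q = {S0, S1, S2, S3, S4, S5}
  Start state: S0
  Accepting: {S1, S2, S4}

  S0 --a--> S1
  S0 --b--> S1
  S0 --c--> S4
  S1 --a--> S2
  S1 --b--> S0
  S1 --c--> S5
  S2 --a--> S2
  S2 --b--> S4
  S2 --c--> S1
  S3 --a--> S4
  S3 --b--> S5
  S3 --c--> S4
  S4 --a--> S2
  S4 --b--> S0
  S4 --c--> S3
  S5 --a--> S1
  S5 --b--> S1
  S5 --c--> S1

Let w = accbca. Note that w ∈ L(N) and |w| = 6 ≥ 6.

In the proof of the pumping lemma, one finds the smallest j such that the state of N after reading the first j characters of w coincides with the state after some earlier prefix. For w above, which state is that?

S1

State sequence: S0 -a-> S1 -c-> S5 -c-> S1 -b-> S0 -c-> S4 -a-> S2
First repeat at step 3: S1 was already visited.

The earliest repeat is at step j = 3: N is in S1, which it already visited at step i = 1.
Since N has 6 states, any run of length ≥ 6 visits 6+1 states, so by pigeonhole some state repeats within the first 6 steps — that repeat gives the pumpable loop.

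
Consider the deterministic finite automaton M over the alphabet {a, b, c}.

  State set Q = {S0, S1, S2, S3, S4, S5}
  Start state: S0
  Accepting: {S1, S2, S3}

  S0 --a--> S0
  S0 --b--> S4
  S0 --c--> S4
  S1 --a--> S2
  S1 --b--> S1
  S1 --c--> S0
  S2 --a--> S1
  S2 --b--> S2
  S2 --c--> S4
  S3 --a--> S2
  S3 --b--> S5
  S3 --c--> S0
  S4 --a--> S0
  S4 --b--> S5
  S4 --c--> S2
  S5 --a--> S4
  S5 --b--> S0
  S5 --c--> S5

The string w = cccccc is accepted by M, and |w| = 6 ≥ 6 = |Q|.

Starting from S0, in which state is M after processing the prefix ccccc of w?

Run of M on the first 5 characters of w = c c c c c:
  step 0: S0  (start)
  step 1: S4  (read c: S0→S4)
  step 2: S2  (read c: S4→S2)
  step 3: S4  (read c: S2→S4)
  step 4: S2  (read c: S4→S2)
  step 5: S4  (read c: S2→S4)

After reading 5 characters, M is in state S4.
(This kind of state-tracing is the core of the pumping-lemma construction: with 6 states, pigeonhole forces a repeat within the first 6 steps.)

S4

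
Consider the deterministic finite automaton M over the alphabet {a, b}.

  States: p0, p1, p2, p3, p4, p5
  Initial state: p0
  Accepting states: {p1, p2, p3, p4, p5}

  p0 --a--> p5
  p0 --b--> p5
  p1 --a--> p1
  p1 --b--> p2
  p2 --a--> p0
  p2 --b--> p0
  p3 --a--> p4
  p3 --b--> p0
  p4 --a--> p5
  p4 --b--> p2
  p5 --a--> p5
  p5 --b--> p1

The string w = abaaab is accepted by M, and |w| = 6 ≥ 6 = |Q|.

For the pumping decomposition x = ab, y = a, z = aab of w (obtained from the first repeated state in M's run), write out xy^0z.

abaab

xy⁰z = xz = ab·aab = abaab.
Reading y = a takes M from p1 back to p1, so after x the machine is still in p1, and z then leads to the accepting state p2. Hence abaab ∈ L(M).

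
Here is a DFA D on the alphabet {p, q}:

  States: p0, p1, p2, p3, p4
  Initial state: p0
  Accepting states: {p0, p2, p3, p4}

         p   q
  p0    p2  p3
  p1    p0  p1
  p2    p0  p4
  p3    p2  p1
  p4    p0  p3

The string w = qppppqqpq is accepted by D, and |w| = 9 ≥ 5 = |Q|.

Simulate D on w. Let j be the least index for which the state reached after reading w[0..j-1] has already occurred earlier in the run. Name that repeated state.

p0

Run of D on w = q p p p p q q p q:
  step 0: p0  (start)
  step 1: p3  (read q: p0→p3)
  step 2: p2  (read p: p3→p2)
  step 3: p0  (read p: p2→p0)   ← first repeat (p0 seen earlier)
  step 4: p2  (read p: p0→p2)
  step 5: p0  (read p: p2→p0)
  step 6: p3  (read q: p0→p3)
  step 7: p1  (read q: p3→p1)
  step 8: p0  (read p: p1→p0)
  step 9: p3  (read q: p0→p3)

The earliest repeat is at step j = 3: D is in p0, which it already visited at step i = 0.
With |Q| = 5, pigeonhole forces a state repeat no later than step 5; the substring read between the first and second visits to that state can be pumped.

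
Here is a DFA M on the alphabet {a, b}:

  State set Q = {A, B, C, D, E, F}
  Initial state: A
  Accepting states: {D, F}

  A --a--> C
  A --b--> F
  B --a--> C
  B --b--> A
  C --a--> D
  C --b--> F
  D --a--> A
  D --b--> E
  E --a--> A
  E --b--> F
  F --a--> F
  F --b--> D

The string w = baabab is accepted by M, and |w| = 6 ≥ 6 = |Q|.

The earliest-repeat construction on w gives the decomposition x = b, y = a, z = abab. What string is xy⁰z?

babab

xy⁰z = xz = b·abab = babab.
Reading y = a takes M from F back to F, so after x the machine is still in F, and z then leads to the accepting state F. Hence babab ∈ L(M).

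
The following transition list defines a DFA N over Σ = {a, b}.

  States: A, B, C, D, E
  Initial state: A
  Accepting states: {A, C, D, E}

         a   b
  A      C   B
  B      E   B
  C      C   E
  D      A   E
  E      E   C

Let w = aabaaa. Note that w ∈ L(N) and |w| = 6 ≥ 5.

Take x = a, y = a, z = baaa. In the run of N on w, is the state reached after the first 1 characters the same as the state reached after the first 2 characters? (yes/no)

yes

Run of N on the first 2 characters of w = a a:
  step 0: A  (start)
  step 1: C  (read a: A→C)
  step 2: C  (read a: C→C)

After x (step 1): C. After xy (step 2): C.
They match, so y = a drives N around a cycle from C back to itself; pumping y any number of times keeps N in C before reading z, and xyⁱz ∈ L(N) for every i ≥ 0.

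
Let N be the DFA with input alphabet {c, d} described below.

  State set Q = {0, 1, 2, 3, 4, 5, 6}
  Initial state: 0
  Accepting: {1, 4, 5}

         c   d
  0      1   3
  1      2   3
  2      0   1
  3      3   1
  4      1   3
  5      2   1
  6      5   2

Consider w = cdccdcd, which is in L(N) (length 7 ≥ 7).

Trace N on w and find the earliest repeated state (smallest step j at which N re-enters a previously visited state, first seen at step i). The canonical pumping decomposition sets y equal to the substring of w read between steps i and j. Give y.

c

Run of N on w = c d c c d c d:
  step 0: 0  (start)
  step 1: 1  (read c: 0→1)
  step 2: 3  (read d: 1→3)
  step 3: 3  (read c: 3→3)   ← first repeat (3 seen earlier)
  step 4: 3  (read c: 3→3)
  step 5: 1  (read d: 3→1)
  step 6: 2  (read c: 1→2)
  step 7: 1  (read d: 2→1)

So i = 2, j = 3, giving x = w[0:2] = cd, y = w[2:3] = c, z = w[3:7] = cdcd.
Check: |xy| = 3 ≤ 7 and |y| = 1 ≥ 1. Reading y takes N from 3 back to 3, so every xyⁱz is accepted.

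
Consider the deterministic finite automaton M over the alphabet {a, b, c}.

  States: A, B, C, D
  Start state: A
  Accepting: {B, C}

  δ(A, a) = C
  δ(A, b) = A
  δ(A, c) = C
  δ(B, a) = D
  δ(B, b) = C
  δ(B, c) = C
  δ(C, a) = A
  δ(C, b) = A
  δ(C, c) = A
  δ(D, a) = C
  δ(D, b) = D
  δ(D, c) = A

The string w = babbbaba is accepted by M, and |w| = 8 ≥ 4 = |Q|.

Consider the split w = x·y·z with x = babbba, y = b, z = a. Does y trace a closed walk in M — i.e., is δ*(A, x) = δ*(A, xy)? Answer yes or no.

no

State sequence: A -b-> A -a-> C -b-> A -b-> A -b-> A -a-> C -b-> A

After x (step 6): C. After xy (step 7): A.
They differ (C ≠ A), so y is not a cycle from the state after x; this split is not the one the pumping-lemma construction produces, and pumping y need not keep the string in L(M).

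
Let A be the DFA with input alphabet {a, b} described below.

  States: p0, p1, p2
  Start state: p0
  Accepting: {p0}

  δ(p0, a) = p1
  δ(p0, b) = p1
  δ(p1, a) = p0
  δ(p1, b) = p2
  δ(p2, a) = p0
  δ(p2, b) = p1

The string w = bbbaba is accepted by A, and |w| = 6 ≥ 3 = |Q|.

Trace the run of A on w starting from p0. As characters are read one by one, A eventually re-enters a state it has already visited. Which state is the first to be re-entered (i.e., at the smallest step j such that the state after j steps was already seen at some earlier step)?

State sequence: p0 -b-> p1 -b-> p2 -b-> p1 -a-> p0 -b-> p1 -a-> p0
First repeat at step 3: p1 was already visited.

The earliest repeat is at step j = 3: A is in p1, which it already visited at step i = 1.
Since A has 3 states, any run of length ≥ 3 visits 3+1 states, so by pigeonhole some state repeats within the first 3 steps — that repeat gives the pumpable loop.

p1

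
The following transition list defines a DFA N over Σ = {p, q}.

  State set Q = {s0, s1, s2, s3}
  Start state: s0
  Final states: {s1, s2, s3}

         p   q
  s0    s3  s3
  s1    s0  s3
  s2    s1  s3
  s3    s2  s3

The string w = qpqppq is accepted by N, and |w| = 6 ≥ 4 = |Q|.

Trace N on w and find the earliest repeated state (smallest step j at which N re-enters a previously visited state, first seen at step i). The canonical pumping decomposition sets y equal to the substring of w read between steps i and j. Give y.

State sequence: s0 -q-> s3 -p-> s2 -q-> s3 -p-> s2 -p-> s1 -q-> s3
First repeat at step 3: s3 was already visited.

So i = 1, j = 3, giving x = w[0:1] = q, y = w[1:3] = pq, z = w[3:6] = ppq.
Check: |xy| = 3 ≤ 4 and |y| = 2 ≥ 1. Reading y takes N from s3 back to s3, so every xyⁱz is accepted.

pq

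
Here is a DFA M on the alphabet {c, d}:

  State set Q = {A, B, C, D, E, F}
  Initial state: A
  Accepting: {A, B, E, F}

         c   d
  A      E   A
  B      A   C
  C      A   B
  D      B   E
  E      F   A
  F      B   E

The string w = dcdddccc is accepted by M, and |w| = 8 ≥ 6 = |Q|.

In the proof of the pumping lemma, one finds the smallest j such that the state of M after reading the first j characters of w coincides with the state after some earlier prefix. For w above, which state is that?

State sequence: A -d-> A -c-> E -d-> A -d-> A -d-> A -c-> E -c-> F -c-> B
First repeat at step 1: A was already visited.

The earliest repeat is at step j = 1: M is in A, which it already visited at step i = 0.

A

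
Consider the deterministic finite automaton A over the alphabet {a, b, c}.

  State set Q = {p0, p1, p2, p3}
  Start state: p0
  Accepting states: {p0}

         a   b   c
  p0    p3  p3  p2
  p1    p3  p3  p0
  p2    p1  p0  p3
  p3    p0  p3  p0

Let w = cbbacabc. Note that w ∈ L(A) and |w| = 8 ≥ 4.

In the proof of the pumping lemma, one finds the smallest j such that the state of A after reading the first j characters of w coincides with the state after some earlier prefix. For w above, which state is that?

p0

State sequence: p0 -c-> p2 -b-> p0 -b-> p3 -a-> p0 -c-> p2 -a-> p1 -b-> p3 -c-> p0
First repeat at step 2: p0 was already visited.

The earliest repeat is at step j = 2: A is in p0, which it already visited at step i = 0.
With |Q| = 4, pigeonhole forces a state repeat no later than step 4; the substring read between the first and second visits to that state can be pumped.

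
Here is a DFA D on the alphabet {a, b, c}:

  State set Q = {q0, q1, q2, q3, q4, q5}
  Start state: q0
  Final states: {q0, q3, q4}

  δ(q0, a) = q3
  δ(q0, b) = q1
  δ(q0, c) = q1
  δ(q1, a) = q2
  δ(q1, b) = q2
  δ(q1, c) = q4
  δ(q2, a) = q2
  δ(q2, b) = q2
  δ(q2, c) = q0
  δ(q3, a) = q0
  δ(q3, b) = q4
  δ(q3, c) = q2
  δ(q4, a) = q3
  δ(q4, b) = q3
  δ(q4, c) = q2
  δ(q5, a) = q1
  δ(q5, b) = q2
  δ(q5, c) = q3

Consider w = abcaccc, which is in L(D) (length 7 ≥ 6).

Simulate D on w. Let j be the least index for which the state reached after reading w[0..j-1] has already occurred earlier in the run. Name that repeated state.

q2

State sequence: q0 -a-> q3 -b-> q4 -c-> q2 -a-> q2 -c-> q0 -c-> q1 -c-> q4
First repeat at step 4: q2 was already visited.

The earliest repeat is at step j = 4: D is in q2, which it already visited at step i = 3.
Pumping length from the standard proof: p = 6 (the number of states). The repeated state found above gives |xy| = j ≤ 6 and |y| = j − i ≥ 1.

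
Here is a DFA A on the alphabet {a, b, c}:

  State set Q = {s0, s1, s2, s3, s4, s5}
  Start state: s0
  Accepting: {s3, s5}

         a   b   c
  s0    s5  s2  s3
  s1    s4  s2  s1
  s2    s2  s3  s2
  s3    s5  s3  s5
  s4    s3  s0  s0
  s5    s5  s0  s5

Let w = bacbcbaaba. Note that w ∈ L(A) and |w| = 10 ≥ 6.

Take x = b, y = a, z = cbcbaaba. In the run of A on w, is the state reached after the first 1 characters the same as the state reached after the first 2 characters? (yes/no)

Run of A on the first 2 characters of w = b a:
  step 0: s0  (start)
  step 1: s2  (read b: s0→s2)
  step 2: s2  (read a: s2→s2)

After x (step 1): s2. After xy (step 2): s2.
They match, so y = a drives A around a cycle from s2 back to itself; pumping y any number of times keeps A in s2 before reading z, and xyⁱz ∈ L(A) for every i ≥ 0.

yes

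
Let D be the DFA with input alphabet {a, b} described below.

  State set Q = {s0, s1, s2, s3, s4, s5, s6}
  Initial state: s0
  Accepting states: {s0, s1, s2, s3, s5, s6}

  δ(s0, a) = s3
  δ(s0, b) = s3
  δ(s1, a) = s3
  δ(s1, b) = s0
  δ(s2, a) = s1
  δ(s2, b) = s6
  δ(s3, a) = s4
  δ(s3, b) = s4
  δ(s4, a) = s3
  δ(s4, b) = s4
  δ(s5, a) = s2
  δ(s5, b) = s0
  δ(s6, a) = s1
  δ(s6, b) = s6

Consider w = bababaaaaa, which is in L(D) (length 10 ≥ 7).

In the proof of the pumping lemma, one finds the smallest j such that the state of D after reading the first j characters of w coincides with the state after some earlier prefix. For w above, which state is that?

Run of D on w = b a b a b a a a a a:
  step 0: s0  (start)
  step 1: s3  (read b: s0→s3)
  step 2: s4  (read a: s3→s4)
  step 3: s4  (read b: s4→s4)   ← first repeat (s4 seen earlier)
  step 4: s3  (read a: s4→s3)
  step 5: s4  (read b: s3→s4)
  step 6: s3  (read a: s4→s3)
  step 7: s4  (read a: s3→s4)
  step 8: s3  (read a: s4→s3)
  step 9: s4  (read a: s3→s4)
  step 10: s3  (read a: s4→s3)

The earliest repeat is at step j = 3: D is in s4, which it already visited at step i = 2.
The DFA has 7 states, so the proof of the pumping lemma guarantees a repeated state among the first 7+1 visited; the segment between the two visits is the pumpable y.

s4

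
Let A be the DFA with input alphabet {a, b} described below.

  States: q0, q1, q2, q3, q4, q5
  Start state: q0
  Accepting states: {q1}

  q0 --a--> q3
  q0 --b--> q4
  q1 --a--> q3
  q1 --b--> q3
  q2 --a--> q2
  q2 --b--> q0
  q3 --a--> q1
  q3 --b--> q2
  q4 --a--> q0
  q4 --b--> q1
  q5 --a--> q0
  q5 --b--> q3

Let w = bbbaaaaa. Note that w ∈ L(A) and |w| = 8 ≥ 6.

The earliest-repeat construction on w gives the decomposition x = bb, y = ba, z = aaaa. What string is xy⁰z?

xy⁰z = xz = bb·aaaa = bbaaaa.
Reading y = ba takes A from q1 back to q1, so after x the machine is still in q1, and z then leads to the accepting state q1. Hence bbaaaa ∈ L(A).

bbaaaa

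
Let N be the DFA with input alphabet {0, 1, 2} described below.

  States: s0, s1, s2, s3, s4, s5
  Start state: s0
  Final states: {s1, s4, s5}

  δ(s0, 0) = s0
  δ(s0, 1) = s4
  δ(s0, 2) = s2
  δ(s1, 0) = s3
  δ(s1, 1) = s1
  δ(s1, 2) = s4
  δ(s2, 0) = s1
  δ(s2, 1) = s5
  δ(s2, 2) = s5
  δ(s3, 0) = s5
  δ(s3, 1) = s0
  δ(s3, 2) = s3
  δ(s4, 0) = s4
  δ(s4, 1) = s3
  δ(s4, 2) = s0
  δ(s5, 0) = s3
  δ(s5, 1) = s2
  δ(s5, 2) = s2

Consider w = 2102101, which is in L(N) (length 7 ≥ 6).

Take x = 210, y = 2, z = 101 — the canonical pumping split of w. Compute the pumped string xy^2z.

21022101

xy^2z = 210·2·2·101 = 21022101.
Reading y = 2 takes N from s3 back to s3, so after x·y·y the machine is still in s3, and z then leads to the accepting state s4. Hence 21022101 ∈ L(N).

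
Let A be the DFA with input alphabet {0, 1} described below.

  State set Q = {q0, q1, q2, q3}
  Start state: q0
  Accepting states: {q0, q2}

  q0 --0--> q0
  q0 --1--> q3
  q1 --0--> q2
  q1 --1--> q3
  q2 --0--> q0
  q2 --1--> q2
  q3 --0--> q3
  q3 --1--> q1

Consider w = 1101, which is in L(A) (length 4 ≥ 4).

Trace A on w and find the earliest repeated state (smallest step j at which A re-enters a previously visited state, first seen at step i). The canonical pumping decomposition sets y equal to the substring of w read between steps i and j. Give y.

1

Run of A on w = 1 1 0 1:
  step 0: q0  (start)
  step 1: q3  (read 1: q0→q3)
  step 2: q1  (read 1: q3→q1)
  step 3: q2  (read 0: q1→q2)
  step 4: q2  (read 1: q2→q2)   ← first repeat (q2 seen earlier)

So i = 3, j = 4, giving x = w[0:3] = 110, y = w[3:4] = 1, z = w[4:4] = ε.
Check: |xy| = 4 ≤ 4 and |y| = 1 ≥ 1. Reading y takes A from q2 back to q2, so every xyⁱz is accepted.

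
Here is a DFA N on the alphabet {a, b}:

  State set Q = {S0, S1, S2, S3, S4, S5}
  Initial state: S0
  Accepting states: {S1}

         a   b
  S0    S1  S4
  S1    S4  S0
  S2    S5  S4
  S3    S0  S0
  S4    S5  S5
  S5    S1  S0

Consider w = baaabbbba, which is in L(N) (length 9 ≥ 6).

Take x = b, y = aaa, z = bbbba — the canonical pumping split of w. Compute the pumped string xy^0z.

xy⁰z = xz = b·bbbba = bbbbba.
Reading y = aaa takes N from S4 back to S4, so after x the machine is still in S4, and z then leads to the accepting state S1. Hence bbbbba ∈ L(N).

bbbbba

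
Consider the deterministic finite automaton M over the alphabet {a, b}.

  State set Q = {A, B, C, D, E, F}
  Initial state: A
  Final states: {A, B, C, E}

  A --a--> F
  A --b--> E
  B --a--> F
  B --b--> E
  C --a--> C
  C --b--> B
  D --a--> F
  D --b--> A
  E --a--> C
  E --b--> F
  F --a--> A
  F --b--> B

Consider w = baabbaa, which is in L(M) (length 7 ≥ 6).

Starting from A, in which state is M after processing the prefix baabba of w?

State sequence: A -b-> E -a-> C -a-> C -b-> B -b-> E -a-> C

After reading 6 characters, M is in state C.
(This kind of state-tracing is the core of the pumping-lemma construction: with 6 states, pigeonhole forces a repeat within the first 6 steps.)

C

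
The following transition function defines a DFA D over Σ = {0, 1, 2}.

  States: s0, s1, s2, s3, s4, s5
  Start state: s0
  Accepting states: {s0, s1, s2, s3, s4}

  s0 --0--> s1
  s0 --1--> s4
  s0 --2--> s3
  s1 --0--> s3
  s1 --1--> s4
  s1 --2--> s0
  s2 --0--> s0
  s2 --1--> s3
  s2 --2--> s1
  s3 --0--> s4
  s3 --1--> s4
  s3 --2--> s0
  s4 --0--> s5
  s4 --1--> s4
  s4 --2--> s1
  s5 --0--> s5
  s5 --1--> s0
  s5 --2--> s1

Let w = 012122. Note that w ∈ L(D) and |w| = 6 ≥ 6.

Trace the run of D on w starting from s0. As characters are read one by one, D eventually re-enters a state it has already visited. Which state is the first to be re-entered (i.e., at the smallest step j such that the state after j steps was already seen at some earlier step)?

s1

Run of D on w = 0 1 2 1 2 2:
  step 0: s0  (start)
  step 1: s1  (read 0: s0→s1)
  step 2: s4  (read 1: s1→s4)
  step 3: s1  (read 2: s4→s1)   ← first repeat (s1 seen earlier)
  step 4: s4  (read 1: s1→s4)
  step 5: s1  (read 2: s4→s1)
  step 6: s0  (read 2: s1→s0)

The earliest repeat is at step j = 3: D is in s1, which it already visited at step i = 1.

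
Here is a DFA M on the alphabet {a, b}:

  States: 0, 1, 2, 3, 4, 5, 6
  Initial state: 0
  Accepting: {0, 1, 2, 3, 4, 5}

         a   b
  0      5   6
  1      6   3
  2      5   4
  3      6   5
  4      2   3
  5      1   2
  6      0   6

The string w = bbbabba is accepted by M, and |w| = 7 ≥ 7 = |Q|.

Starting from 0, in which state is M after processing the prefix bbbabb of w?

Run of M on the first 6 characters of w = b b b a b b:
  step 0: 0  (start)
  step 1: 6  (read b: 0→6)
  step 2: 6  (read b: 6→6)
  step 3: 6  (read b: 6→6)
  step 4: 0  (read a: 6→0)
  step 5: 6  (read b: 0→6)
  step 6: 6  (read b: 6→6)

After reading 6 characters, M is in state 6.
(This kind of state-tracing is the core of the pumping-lemma construction: with 7 states, pigeonhole forces a repeat within the first 7 steps.)

6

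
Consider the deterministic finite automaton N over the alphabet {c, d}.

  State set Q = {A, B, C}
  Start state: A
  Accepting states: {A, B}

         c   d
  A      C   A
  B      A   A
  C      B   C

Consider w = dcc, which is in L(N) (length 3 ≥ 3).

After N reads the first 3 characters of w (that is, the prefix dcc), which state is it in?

B

State sequence: A -d-> A -c-> C -c-> B

After reading 3 characters, N is in state B.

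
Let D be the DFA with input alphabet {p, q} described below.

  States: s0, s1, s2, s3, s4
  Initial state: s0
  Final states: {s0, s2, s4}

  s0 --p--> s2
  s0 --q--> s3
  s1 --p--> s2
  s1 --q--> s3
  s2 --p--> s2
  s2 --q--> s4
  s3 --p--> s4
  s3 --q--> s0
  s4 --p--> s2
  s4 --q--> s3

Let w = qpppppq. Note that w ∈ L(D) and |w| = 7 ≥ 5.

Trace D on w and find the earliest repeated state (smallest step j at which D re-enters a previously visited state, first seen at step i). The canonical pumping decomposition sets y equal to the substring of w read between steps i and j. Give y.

p

State sequence: s0 -q-> s3 -p-> s4 -p-> s2 -p-> s2 -p-> s2 -p-> s2 -q-> s4
First repeat at step 4: s2 was already visited.

So i = 3, j = 4, giving x = w[0:3] = qpp, y = w[3:4] = p, z = w[4:7] = ppq.
Check: |xy| = 4 ≤ 5 and |y| = 1 ≥ 1. Reading y takes D from s2 back to s2, so every xyⁱz is accepted.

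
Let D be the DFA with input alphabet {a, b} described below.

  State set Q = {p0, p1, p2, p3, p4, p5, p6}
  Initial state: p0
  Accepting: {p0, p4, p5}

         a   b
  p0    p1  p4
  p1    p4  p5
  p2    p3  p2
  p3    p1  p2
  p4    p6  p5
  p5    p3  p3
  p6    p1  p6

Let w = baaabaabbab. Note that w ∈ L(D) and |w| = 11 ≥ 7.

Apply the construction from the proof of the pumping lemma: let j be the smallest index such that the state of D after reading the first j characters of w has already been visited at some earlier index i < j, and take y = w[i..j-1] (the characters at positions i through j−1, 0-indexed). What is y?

aaa

State sequence: p0 -b-> p4 -a-> p6 -a-> p1 -a-> p4 -b-> p5 -a-> p3 -a-> p1 -b-> p5 -b-> p3 -a-> p1 -b-> p5
First repeat at step 4: p4 was already visited.

So i = 1, j = 4, giving x = w[0:1] = b, y = w[1:4] = aaa, z = w[4:11] = baabbab.
Check: |xy| = 4 ≤ 7 and |y| = 3 ≥ 1. Reading y takes D from p4 back to p4, so every xyⁱz is accepted.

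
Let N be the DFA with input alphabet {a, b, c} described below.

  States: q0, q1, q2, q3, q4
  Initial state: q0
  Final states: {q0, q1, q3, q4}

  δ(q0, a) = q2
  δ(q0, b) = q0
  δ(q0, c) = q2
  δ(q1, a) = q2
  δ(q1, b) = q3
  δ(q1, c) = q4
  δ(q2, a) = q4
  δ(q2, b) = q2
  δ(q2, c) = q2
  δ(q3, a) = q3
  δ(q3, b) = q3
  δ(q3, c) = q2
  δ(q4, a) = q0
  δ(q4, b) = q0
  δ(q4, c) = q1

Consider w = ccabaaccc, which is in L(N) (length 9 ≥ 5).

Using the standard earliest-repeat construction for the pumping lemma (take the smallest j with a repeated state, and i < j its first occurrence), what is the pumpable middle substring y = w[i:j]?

c

State sequence: q0 -c-> q2 -c-> q2 -a-> q4 -b-> q0 -a-> q2 -a-> q4 -c-> q1 -c-> q4 -c-> q1
First repeat at step 2: q2 was already visited.

So i = 1, j = 2, giving x = w[0:1] = c, y = w[1:2] = c, z = w[2:9] = abaaccc.
Check: |xy| = 2 ≤ 5 and |y| = 1 ≥ 1. Reading y takes N from q2 back to q2, so every xyⁱz is accepted.
Since N has 5 states, any run of length ≥ 5 visits 5+1 states, so by pigeonhole some state repeats within the first 5 steps — that repeat gives the pumpable loop.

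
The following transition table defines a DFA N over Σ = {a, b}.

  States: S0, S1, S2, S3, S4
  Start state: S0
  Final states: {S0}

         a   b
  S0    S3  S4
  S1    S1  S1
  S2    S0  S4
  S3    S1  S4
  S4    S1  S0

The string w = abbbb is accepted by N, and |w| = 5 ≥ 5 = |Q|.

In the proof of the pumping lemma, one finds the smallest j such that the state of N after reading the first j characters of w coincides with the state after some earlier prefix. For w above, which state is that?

S0

Run of N on w = a b b b b:
  step 0: S0  (start)
  step 1: S3  (read a: S0→S3)
  step 2: S4  (read b: S3→S4)
  step 3: S0  (read b: S4→S0)   ← first repeat (S0 seen earlier)
  step 4: S4  (read b: S0→S4)
  step 5: S0  (read b: S4→S0)

The earliest repeat is at step j = 3: N is in S0, which it already visited at step i = 0.
Since N has 5 states, any run of length ≥ 5 visits 5+1 states, so by pigeonhole some state repeats within the first 5 steps — that repeat gives the pumpable loop.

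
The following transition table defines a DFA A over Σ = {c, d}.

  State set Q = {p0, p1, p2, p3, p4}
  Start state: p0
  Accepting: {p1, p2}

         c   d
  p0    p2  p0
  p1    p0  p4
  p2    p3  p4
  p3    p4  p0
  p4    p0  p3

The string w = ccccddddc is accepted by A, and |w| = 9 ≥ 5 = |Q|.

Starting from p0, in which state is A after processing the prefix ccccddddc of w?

p2

State sequence: p0 -c-> p2 -c-> p3 -c-> p4 -c-> p0 -d-> p0 -d-> p0 -d-> p0 -d-> p0 -c-> p2

After reading 9 characters, A is in state p2.
(This kind of state-tracing is the core of the pumping-lemma construction: with 5 states, pigeonhole forces a repeat within the first 5 steps.)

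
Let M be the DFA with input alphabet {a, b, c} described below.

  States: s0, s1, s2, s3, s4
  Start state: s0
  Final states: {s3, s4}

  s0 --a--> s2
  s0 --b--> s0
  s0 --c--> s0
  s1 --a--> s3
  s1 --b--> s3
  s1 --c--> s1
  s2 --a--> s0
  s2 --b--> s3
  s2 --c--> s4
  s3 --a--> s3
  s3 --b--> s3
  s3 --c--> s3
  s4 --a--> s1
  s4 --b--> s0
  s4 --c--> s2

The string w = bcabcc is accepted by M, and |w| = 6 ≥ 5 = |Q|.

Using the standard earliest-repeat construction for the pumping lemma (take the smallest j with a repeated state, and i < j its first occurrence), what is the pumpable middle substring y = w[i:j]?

Run of M on w = b c a b c c:
  step 0: s0  (start)
  step 1: s0  (read b: s0→s0)   ← first repeat (s0 seen earlier)
  step 2: s0  (read c: s0→s0)
  step 3: s2  (read a: s0→s2)
  step 4: s3  (read b: s2→s3)
  step 5: s3  (read c: s3→s3)
  step 6: s3  (read c: s3→s3)

So i = 0, j = 1, giving x = w[0:0] = ε, y = w[0:1] = b, z = w[1:6] = cabcc.
Check: |xy| = 1 ≤ 5 and |y| = 1 ≥ 1. Reading y takes M from s0 back to s0, so every xyⁱz is accepted.

b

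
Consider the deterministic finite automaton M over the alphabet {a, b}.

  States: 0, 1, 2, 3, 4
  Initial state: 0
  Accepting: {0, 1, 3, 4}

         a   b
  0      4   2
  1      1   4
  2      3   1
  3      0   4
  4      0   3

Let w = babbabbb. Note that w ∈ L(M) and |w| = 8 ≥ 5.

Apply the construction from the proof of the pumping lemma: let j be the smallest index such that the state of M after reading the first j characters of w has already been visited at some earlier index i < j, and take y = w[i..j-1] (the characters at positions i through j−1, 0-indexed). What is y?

bb

Run of M on w = b a b b a b b b:
  step 0: 0  (start)
  step 1: 2  (read b: 0→2)
  step 2: 3  (read a: 2→3)
  step 3: 4  (read b: 3→4)
  step 4: 3  (read b: 4→3)   ← first repeat (3 seen earlier)
  step 5: 0  (read a: 3→0)
  step 6: 2  (read b: 0→2)
  step 7: 1  (read b: 2→1)
  step 8: 4  (read b: 1→4)

So i = 2, j = 4, giving x = w[0:2] = ba, y = w[2:4] = bb, z = w[4:8] = abbb.
Check: |xy| = 4 ≤ 5 and |y| = 2 ≥ 1. Reading y takes M from 3 back to 3, so every xyⁱz is accepted.
Since M has 5 states, any run of length ≥ 5 visits 5+1 states, so by pigeonhole some state repeats within the first 5 steps — that repeat gives the pumpable loop.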